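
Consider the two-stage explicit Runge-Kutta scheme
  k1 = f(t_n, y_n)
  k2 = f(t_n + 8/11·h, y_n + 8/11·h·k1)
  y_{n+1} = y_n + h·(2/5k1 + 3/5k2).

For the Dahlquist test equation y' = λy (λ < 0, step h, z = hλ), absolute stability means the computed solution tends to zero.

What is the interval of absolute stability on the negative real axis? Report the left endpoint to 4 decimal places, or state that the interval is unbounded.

Set f=λy, z=hλ:
  k1=λy_n ⇒ h·k1=z·y_n;  k2=λ(1+8/11z)y_n ⇒ h·k2=z(1+8/11z)y_n
  y_{n+1}/y_n = 1 + 2/5z + 3/5z(1+8/11z) = 1 + z + 24/55z²
  R(z) = 1 + z + 24/55z².

Need |R(x)|<1, x<0.
x=-0.67: |R|=0.5259
R=1: x+24/55x²=0 ⇒ x=−55/24=-2.2917; min R=1−1/(4·24/55)=0.4271>−1
Confirm numerically:
  x=-1.697: |R|=0.55964 <1
  x=-1.334: |R|=0.44253 <1
  x=-1.288: |R|=0.43590 <1
  x=-2.879: |R|=1.73786 >1
  x=-2.495: |R|=1.22137 >1
  x=-2.317: |R|=1.02561 >1
Interval (-2.2917, 0).

(-2.2917, 0).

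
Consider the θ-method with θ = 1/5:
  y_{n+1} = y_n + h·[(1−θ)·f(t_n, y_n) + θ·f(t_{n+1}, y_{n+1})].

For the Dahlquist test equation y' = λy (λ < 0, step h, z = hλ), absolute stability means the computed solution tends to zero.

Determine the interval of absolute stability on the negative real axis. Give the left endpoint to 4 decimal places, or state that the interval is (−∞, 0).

z∈(-3.3333,0).

On y'=λy, z=hλ:
  y_{n+1} = y_n + z·[4/5·y_n + 1/5·y_{n+1}] ⇒ (1 − 1/5z)y_{n+1} = (1 + 4/5z)y_n
  R(z) = (1 + 4/5z)/(1 − 1/5z).

Solve |R(x)|<1 on ℝ⁻.
x=-1.52: |R|=0.1656
R=−1: 1+4/5x = −1+1/5x ⇒ -3/5x=2 ⇒ x=2/(-3/5)=-3.3333
Confirm numerically:
  x=-1.653: |R|=0.24230 <1
  x=-1.618: |R|=0.22242 <1
  x=-1.557: |R|=0.18728 <1
  x=-3.536: |R|=1.07123 >1
  x=-3.505: |R|=1.06055 >1
Stable set (-3.3333, 0).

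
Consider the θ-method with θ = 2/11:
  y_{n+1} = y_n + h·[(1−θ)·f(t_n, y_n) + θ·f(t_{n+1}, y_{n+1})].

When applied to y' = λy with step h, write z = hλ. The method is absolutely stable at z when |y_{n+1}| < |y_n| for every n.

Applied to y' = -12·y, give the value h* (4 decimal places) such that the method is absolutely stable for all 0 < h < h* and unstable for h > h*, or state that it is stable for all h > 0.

With y'=λy (z=hλ):
  y_{n+1} = y_n + z·[9/11·y_n + 2/11·y_{n+1}] ⇒ (1 − 2/11z)y_{n+1} = (1 + 9/11z)y_n
  R(z) = (1 + 9/11z)/(1 − 2/11z).

Boundary: |R(x)|=1, x<0.
x=-1.01: |R|=0.1467
R=−1: 1+9/11x = −1+2/11x ⇒ -7/11x=2 ⇒ x=2/(-7/11)=-3.1429
Confirm numerically:
  x=-3.031: |R|=0.95411 <1
  x=-2.923: |R|=0.90864 <1
  x=-1.564: |R|=0.21772 <1
  x=-3.560: |R|=1.16115 >1
  x=-3.429: |R|=1.11216 >1
  x=-3.191: |R|=1.01939 >1
So |R|<1 on (-3.1429, 0).

(-3.1429,0); λ=-12 ⇒ h* = (22/7)/12 = 0.2619.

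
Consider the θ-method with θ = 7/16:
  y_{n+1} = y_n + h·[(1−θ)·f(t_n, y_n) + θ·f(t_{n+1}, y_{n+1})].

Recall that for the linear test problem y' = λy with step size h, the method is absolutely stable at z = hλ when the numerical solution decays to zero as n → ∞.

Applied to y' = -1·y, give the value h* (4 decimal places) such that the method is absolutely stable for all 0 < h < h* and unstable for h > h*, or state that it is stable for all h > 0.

(-16.0000,0); λ=-1 ⇒ h* = (16)/1 = 16.0000.

On y'=λy, z=hλ:
  y_{n+1} = y_n + z·[9/16·y_n + 7/16·y_{n+1}] ⇒ (1 − 7/16z)y_{n+1} = (1 + 9/16z)y_n
  so R(z) = (1 + 9/16z)/(1 − 7/16z).

Boundary: |R(x)|=1, x<0.
x=-0.68: |R|=0.4759
R=−1: 1+9/16x = −1+7/16x ⇒ -1/8x=2 ⇒ x=2/(-1/8)=-16.0000
Confirm numerically:
  x=-14.614: |R|=0.97657 <1
  x=-11.733: |R|=0.91303 <1
  x=-9.088: |R|=0.82637 <1
  x=-16.306: |R|=1.00470 >1
  x=-16.279: |R|=1.00429 >1
  x=-16.242: |R|=1.00373 >1
Stable set (-16.0000, 0).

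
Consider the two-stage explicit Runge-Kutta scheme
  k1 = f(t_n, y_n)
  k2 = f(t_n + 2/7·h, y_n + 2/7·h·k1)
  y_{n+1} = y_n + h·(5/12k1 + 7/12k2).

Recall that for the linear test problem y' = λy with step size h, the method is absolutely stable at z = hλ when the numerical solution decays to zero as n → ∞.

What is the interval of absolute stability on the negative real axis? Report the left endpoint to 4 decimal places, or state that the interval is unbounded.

z∈(-6.0000,0).

With y'=λy (z=hλ):
  k1=λy_n ⇒ h·k1=z·y_n;  k2=λ(1+2/7z)y_n ⇒ h·k2=z(1+2/7z)y_n
  y_{n+1}/y_n = 1 + 5/12z + 7/12z(1+2/7z) = 1 + z + 1/6z²
  R(z) = 1 + z + 1/6z².

Need |R(x)|<1, x<0.
x=-1.41: |R|=0.0786
R=1: x+1/6x²=0 ⇒ x=−6=-6.0000; min R=1−1/(4·1/6)=-0.5000>−1
Confirm numerically:
  x=-4.612: |R|=0.06691 <1
  x=-4.440: |R|=0.15440 <1
  x=-4.303: |R|=0.21703 <1
  x=-6.466: |R|=1.50219 >1
  x=-6.293: |R|=1.30731 >1
  x=-6.030: |R|=1.03015 >1
So |R|<1 on (-6.0000, 0).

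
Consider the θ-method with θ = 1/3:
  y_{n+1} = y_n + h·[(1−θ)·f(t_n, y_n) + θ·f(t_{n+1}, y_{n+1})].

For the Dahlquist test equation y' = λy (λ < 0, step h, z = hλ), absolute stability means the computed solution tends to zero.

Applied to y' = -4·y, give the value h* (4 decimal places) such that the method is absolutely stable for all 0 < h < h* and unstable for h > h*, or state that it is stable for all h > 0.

(-6.0000,0); λ=-4 ⇒ h* = (6)/4 = 1.5000.

With y'=λy (z=hλ):
  y_{n+1} = y_n + z·[2/3·y_n + 1/3·y_{n+1}] ⇒ (1 − 1/3z)y_{n+1} = (1 + 2/3z)y_n
  Hence R(z) = (1 + 2/3z)/(1 − 1/3z).

Solve |R(x)|<1 on ℝ⁻.
x=-0.87: |R|=0.3256
R=−1: 1+2/3x = −1+1/3x ⇒ -1/3x=2 ⇒ x=2/(-1/3)=-6.0000
Confirm numerically:
  x=-4.660: |R|=0.82507 <1
  x=-3.722: |R|=0.66111 <1
  x=-2.976: |R|=0.49398 <1
  x=-2.787: |R|=0.44479 <1
  x=-6.432: |R|=1.04580 >1
  x=-6.423: |R|=1.04489 >1
Interval (-6.0000, 0).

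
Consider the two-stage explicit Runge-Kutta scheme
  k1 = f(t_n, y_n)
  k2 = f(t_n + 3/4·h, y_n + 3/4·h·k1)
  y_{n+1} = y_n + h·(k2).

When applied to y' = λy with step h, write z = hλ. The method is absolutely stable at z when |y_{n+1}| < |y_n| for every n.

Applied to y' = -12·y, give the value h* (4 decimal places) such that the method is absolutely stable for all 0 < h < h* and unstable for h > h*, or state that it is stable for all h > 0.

With y'=λy (z=hλ):
  k1=λy_n ⇒ h·k1=z·y_n;  k2=λ(1+3/4z)y_n ⇒ h·k2=z(1+3/4z)y_n
  y_{n+1}/y_n = 1 + z(1+3/4z) = 1 + z + 3/4z²
  Hence R(z) = 1 + z + 3/4z².

Boundary: |R(x)|=1, x<0.
x=-0.8: |R|=0.6800
R=1: x+3/4x²=0 ⇒ x=−4/3=-1.3333; min R=1−1/(4·3/4)=0.6667>−1
Confirm numerically:
  x=-1.107: |R|=0.81209 <1
  x=-0.848: |R|=0.69133 <1
  x=-0.800: |R|=0.68000 <1
  x=-0.751: |R|=0.67200 <1
  x=-1.731: |R|=1.51627 >1
  x=-1.712: |R|=1.48621 >1
Interval (-1.3333, 0).

(-1.3333,0); λ=-12 ⇒ h* = (4/3)/12 = 0.1111.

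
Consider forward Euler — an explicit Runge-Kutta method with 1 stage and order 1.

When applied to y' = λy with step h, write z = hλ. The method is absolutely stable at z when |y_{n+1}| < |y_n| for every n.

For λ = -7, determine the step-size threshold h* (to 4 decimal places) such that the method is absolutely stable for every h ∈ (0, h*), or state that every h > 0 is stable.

Set f=λy, z=hλ:
  order 1, 1-stage ⇒ R(z)=1+z
  (e.g. R(-1.08)=-0.08000, |R|=0.08000)

Solve |R(x)|<1 on ℝ⁻.
x=-1.08: |R|=0.0800
|R(-2.16)|=1.1600 |R(-1.84)|=0.8400 |R(-0.8)|=0.2000
Bisect:
  x_lo=-2.4029 |R|=1.4029  x_hi=-0.2077 |R|=0.7923
  mid=-1.30528 |R|=0.30528 →hi
  mid=-1.85408 |R|=0.85408 →hi
  mid=-2.12847 |R|=1.12847 →lo
  mid=-1.99127 |R|=0.99127 →hi
  mid=-2.05987 |R|=1.05987 →lo
  mid=-2.02557 |R|=1.02557 →lo
  mid=-2.00842 |R|=1.00842 →lo
  mid=-1.99985 |R|=0.99985 →hi
  mid=-2.00414 |R|=1.00414 →lo
  ...
  [-2.00012,-1.99998] ⇒ x*=-2.0000
Interval (-2.0000, 0).

(-2.0000,0); λ=-7 ⇒ h* = 0.2857.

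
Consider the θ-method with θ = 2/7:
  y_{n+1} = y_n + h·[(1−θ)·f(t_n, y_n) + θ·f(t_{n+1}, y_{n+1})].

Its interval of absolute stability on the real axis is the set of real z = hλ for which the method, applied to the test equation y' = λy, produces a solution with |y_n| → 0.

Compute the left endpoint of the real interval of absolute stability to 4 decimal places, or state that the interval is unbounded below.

Test eqn y'=λy, z=hλ:
  y_{n+1} = y_n + z·[5/7·y_n + 2/7·y_{n+1}] ⇒ (1 − 2/7z)y_{n+1} = (1 + 5/7z)y_n
  ⇒ R(z) = (1 + 5/7z)/(1 − 2/7z).

Solve |R(x)|<1 on ℝ⁻.
x=-1.67: |R|=0.1306
R=−1: 1+5/7x = −1+2/7x ⇒ -3/7x=2 ⇒ x=2/(-3/7)=-4.6667
Confirm numerically:
  x=-4.492: |R|=0.96722 <1
  x=-4.234: |R|=0.91608 <1
  x=-4.219: |R|=0.91301 <1
  x=-2.294: |R|=0.38574 <1
  x=-5.237: |R|=1.09792 >1
  x=-5.194: |R|=1.09098 >1
  x=-4.885: |R|=1.03906 >1
Stable set (-4.6667, 0).

left endpoint -4.6667.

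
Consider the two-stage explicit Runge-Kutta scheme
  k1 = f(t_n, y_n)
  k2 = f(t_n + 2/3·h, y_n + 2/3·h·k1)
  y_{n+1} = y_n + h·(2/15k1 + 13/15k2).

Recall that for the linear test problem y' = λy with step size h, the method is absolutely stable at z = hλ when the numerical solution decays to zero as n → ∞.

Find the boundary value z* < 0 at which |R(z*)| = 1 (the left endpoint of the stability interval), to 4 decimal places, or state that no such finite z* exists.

On y'=λy, z=hλ:
  k1=λy_n ⇒ h·k1=z·y_n;  k2=λ(1+2/3z)y_n ⇒ h·k2=z(1+2/3z)y_n
  y_{n+1}/y_n = 1 + 2/15z + 13/15z(1+2/3z) = 1 + z + 26/45z²
  R(z) = 1 + z + 26/45z².

Solve |R(x)|<1 on ℝ⁻.
x=-0.78: |R|=0.5715
R=1: x+26/45x²=0 ⇒ x=−45/26=-1.7308; min R=1−1/(4·26/45)=0.5673>−1
Confirm numerically:
  x=-1.673: |R|=0.94416 <1
  x=-1.153: |R|=0.61510 <1
  x=-0.863: |R|=0.56731 <1
  x=-0.733: |R|=0.57743 <1
  x=-2.054: |R|=1.38360 >1
  x=-1.867: |R|=1.14695 >1
Stable set (-1.7308, 0).

z* = -1.7308.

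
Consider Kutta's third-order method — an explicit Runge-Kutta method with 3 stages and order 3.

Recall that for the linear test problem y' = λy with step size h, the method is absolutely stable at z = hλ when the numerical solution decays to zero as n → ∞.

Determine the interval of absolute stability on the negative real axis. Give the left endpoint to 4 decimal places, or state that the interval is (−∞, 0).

z∈(-2.5127,0).

With y'=λy (z=hλ):
  order 3, 3-stage ⇒ R(z)=1+z+z^2/2+z^3/6
  (e.g. R(-1.21)=0.22679, |R|=0.22679)

Boundary: |R(x)|=1, x<0.
x=-1.21: |R|=0.2268
|R(-1.9)|=0.2382 |R(-1.2)|=0.2320 |R(-0.71)|=0.4824
Bisect:
  x_lo=-3.0973 |R|=2.2528  x_hi=-0.0843 |R|=0.9191
  mid=-1.59081 |R|=0.00356 →hi
  mid=-2.34405 |R|=0.74336 →hi
  mid=-2.72067 |R|=1.37607 →lo
  mid=-2.53236 |R|=1.03254 →lo
  mid=-2.43821 |R|=0.88157 →hi
  mid=-2.48528 |R|=0.95541 →hi
  mid=-2.50882 |R|=0.99356 →hi
  mid=-2.52059 |R|=1.01295 →lo
  mid=-2.51471 |R|=1.00323 →lo
  ...
  [-2.51287,-2.51268] ⇒ x*=-2.5127
Interval (-2.5127, 0).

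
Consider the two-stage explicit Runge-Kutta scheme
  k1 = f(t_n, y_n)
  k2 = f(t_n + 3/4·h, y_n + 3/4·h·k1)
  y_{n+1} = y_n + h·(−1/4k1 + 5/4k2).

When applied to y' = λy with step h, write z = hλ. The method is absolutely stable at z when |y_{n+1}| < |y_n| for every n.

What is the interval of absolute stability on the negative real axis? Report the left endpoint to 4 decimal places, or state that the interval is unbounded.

Set f=λy, z=hλ:
  k1=λy_n ⇒ h·k1=z·y_n;  k2=λ(1+3/4z)y_n ⇒ h·k2=z(1+3/4z)y_n
  y_{n+1}/y_n = 1 − 1/4z + 5/4z(1+3/4z) = 1 + z + 15/16z²
  R(z) = 1 + z + 15/16z².

Need |R(x)|<1, x<0.
x=-1.25: |R|=1.2148
R=1: x+15/16x²=0 ⇒ x=−16/15=-1.0667; min R=1−1/(4·15/16)=0.7333>−1
Confirm numerically:
  x=-1.027: |R|=0.96181 <1
  x=-0.891: |R|=0.85326 <1
  x=-0.725: |R|=0.76777 <1
  x=-0.457: |R|=0.73880 <1
  x=-1.490: |R|=1.59134 >1
  x=-1.343: |R|=1.34792 >1
Stable set (-1.0667, 0).

z∈(-1.0667,0).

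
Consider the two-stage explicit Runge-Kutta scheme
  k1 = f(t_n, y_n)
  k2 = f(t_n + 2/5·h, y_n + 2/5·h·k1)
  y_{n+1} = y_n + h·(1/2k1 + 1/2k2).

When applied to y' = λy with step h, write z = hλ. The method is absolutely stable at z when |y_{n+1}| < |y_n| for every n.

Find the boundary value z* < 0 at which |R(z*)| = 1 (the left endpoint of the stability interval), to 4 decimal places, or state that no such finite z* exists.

left endpoint -5.0000.

Test eqn y'=λy, z=hλ:
  k1=λy_n ⇒ h·k1=z·y_n;  k2=λ(1+2/5z)y_n ⇒ h·k2=z(1+2/5z)y_n
  y_{n+1}/y_n = 1 + 1/2z + 1/2z(1+2/5z) = 1 + z + 1/5z²
  ⇒ R(z) = 1 + z + 1/5z².

Boundary: |R(x)|=1, x<0.
x=-0.8: |R|=0.3280
R=1: x+1/5x²=0 ⇒ x=−5=-5.0000; min R=1−1/(4·1/5)=-0.2500>−1
Confirm numerically:
  x=-4.361: |R|=0.44266 <1
  x=-3.553: |R|=0.02824 <1
  x=-2.854: |R|=0.22494 <1
  x=-5.566: |R|=1.63007 >1
  x=-5.282: |R|=1.29790 >1
  x=-5.263: |R|=1.27683 >1
So |R|<1 on (-5.0000, 0).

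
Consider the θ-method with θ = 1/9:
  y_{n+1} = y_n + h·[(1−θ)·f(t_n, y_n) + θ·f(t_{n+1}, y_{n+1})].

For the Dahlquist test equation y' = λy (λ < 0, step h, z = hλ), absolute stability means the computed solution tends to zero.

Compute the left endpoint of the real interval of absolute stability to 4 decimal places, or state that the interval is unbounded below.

With y'=λy (z=hλ):
  y_{n+1} = y_n + z·[8/9·y_n + 1/9·y_{n+1}] ⇒ (1 − 1/9z)y_{n+1} = (1 + 8/9z)y_n
  Hence R(z) = (1 + 8/9z)/(1 − 1/9z).

Boundary: |R(x)|=1, x<0.
x=-0.68: |R|=0.3678
R=−1: 1+8/9x = −1+1/9x ⇒ -7/9x=2 ⇒ x=2/(-7/9)=-2.5714
Confirm numerically:
  x=-2.440: |R|=0.91958 <1
  x=-1.714: |R|=0.43980 <1
  x=-1.645: |R|=0.39079 <1
  x=-1.450: |R|=0.24880 <1
  x=-3.095: |R|=1.30302 >1
  x=-2.927: |R|=1.20869 >1
Stable set (-2.5714, 0).

z* = -2.5714.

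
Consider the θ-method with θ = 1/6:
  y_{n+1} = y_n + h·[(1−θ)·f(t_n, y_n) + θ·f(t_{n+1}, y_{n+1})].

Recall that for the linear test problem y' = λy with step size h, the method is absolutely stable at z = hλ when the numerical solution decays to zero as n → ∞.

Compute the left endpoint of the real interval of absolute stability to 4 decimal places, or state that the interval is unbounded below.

On y'=λy, z=hλ:
  y_{n+1} = y_n + z·[5/6·y_n + 1/6·y_{n+1}] ⇒ (1 − 1/6z)y_{n+1} = (1 + 5/6z)y_n
  so R(z) = (1 + 5/6z)/(1 − 1/6z).

Find x<0 with |R(x)|<1.
x=-1.27: |R|=0.0481
R=−1: 1+5/6x = −1+1/6x ⇒ -2/3x=2 ⇒ x=2/(-2/3)=-3.0000
Confirm numerically:
  x=-2.928: |R|=0.96774 <1
  x=-1.635: |R|=0.28487 <1
  x=-1.515: |R|=0.20958 <1
  x=-3.314: |R|=1.13485 >1
  x=-3.245: |R|=1.10600 >1
  x=-3.204: |R|=1.08866 >1
Interval (-3.0000, 0).

z* = -3.0000.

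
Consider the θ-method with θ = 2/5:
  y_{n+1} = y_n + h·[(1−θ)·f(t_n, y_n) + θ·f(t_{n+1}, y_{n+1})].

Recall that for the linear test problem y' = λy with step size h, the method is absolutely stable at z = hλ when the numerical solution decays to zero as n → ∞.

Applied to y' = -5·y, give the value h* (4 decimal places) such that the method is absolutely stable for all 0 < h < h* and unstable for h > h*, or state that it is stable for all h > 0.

(-10.0000,0); λ=-5 ⇒ h* = (10)/5 = 2.0000.

On y'=λy, z=hλ:
  y_{n+1} = y_n + z·[3/5·y_n + 2/5·y_{n+1}] ⇒ (1 − 2/5z)y_{n+1} = (1 + 3/5z)y_n
  Hence R(z) = (1 + 3/5z)/(1 − 2/5z).

Need |R(x)|<1, x<0.
x=-1.14: |R|=0.2170
R=−1: 1+3/5x = −1+2/5x ⇒ -1/5x=2 ⇒ x=2/(-1/5)=-10.0000
Confirm numerically:
  x=-9.463: |R|=0.97756 <1
  x=-9.275: |R|=0.96921 <1
  x=-5.695: |R|=0.73734 <1
  x=-10.492: |R|=1.01893 >1
  x=-10.128: |R|=1.00507 >1
  x=-10.124: |R|=1.00491 >1
So |R|<1 on (-10.0000, 0).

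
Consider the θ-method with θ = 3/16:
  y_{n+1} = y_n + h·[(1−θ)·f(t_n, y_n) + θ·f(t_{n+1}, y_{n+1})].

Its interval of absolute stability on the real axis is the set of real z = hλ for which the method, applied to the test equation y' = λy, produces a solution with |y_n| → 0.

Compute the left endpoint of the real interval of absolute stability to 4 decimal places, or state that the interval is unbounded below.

z* = -3.2000.

Set f=λy, z=hλ:
  y_{n+1} = y_n + z·[13/16·y_n + 3/16·y_{n+1}] ⇒ (1 − 3/16z)y_{n+1} = (1 + 13/16z)y_n
  ⇒ R(z) = (1 + 13/16z)/(1 − 3/16z).

Need |R(x)|<1, x<0.
x=-1.48: |R|=0.1585
R=−1: 1+13/16x = −1+3/16x ⇒ -5/8x=2 ⇒ x=2/(-5/8)=-3.2000
Confirm numerically:
  x=-2.975: |R|=0.90973 <1
  x=-2.347: |R|=0.62979 <1
  x=-1.412: |R|=0.11643 <1
  x=-1.337: |R|=0.06901 <1
  x=-3.773: |R|=1.20974 >1
  x=-3.749: |R|=1.20149 >1
  x=-3.432: |R|=1.08823 >1
Stable set (-3.2000, 0).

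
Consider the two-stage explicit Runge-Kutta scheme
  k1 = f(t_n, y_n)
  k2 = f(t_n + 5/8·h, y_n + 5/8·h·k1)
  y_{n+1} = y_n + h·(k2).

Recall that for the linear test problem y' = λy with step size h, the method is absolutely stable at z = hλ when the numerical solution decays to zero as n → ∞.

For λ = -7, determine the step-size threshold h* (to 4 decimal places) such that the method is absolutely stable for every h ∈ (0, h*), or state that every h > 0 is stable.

On y'=λy, z=hλ:
  k1=λy_n ⇒ h·k1=z·y_n;  k2=λ(1+5/8z)y_n ⇒ h·k2=z(1+5/8z)y_n
  y_{n+1}/y_n = 1 + z(1+5/8z) = 1 + z + 5/8z²
  ⇒ R(z) = 1 + z + 5/8z².

Solve |R(x)|<1 on ℝ⁻.
x=-1.12: |R|=0.6640
R=1: x+5/8x²=0 ⇒ x=−8/5=-1.6000; min R=1−1/(4·5/8)=0.6000>−1
Confirm numerically:
  x=-1.552: |R|=0.95344 <1
  x=-0.919: |R|=0.60885 <1
  x=-0.805: |R|=0.60002 <1
  x=-2.179: |R|=1.78853 >1
  x=-2.046: |R|=1.57032 >1
  x=-1.915: |R|=1.37702 >1
Stable set (-1.6000, 0).

(-1.6000,0); λ=-7 ⇒ h* = (8/5)/7 = 0.2286.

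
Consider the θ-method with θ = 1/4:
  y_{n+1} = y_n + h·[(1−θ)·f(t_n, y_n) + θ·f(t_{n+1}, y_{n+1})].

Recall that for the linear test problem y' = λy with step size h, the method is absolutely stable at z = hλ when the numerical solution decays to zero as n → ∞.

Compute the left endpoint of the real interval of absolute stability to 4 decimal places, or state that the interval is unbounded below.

left endpoint -4.0000.

With y'=λy (z=hλ):
  y_{n+1} = y_n + z·[3/4·y_n + 1/4·y_{n+1}] ⇒ (1 − 1/4z)y_{n+1} = (1 + 3/4z)y_n
  ⇒ R(z) = (1 + 3/4z)/(1 − 1/4z).

Need |R(x)|<1, x<0.
x=-1.7: |R|=0.1930
R=−1: 1+3/4x = −1+1/4x ⇒ -1/2x=2 ⇒ x=2/(-1/2)=-4.0000
Confirm numerically:
  x=-3.564: |R|=0.88472 <1
  x=-3.403: |R|=0.83871 <1
  x=-1.793: |R|=0.23805 <1
  x=-4.506: |R|=1.11897 >1
  x=-4.318: |R|=1.07646 >1
Interval (-4.0000, 0).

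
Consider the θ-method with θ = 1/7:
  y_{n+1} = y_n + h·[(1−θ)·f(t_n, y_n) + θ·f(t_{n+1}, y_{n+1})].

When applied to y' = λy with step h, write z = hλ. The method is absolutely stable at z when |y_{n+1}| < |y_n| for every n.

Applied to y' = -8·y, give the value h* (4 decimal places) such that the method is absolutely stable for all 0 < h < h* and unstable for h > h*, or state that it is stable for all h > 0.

With y'=λy (z=hλ):
  y_{n+1} = y_n + z·[6/7·y_n + 1/7·y_{n+1}] ⇒ (1 − 1/7z)y_{n+1} = (1 + 6/7z)y_n
  so R(z) = (1 + 6/7z)/(1 − 1/7z).

Need |R(x)|<1, x<0.
x=-0.69: |R|=0.3719
R=−1: 1+6/7x = −1+1/7x ⇒ -5/7x=2 ⇒ x=2/(-5/7)=-2.8000
Confirm numerically:
  x=-2.114: |R|=0.62366 <1
  x=-1.893: |R|=0.49005 <1
  x=-1.192: |R|=0.01855 <1
  x=-1.133: |R|=0.02484 <1
  x=-3.399: |R|=1.28801 >1
  x=-3.342: |R|=1.26204 >1
Stable set (-2.8000, 0).

(-2.8000,0); λ=-8 ⇒ h* = (14/5)/8 = 0.3500.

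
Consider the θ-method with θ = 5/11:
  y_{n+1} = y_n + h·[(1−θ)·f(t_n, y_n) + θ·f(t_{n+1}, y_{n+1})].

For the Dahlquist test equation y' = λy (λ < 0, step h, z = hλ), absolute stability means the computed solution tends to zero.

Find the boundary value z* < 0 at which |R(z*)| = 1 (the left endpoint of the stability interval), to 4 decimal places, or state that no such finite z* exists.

left endpoint -22.0000.

Test eqn y'=λy, z=hλ:
  y_{n+1} = y_n + z·[6/11·y_n + 5/11·y_{n+1}] ⇒ (1 − 5/11z)y_{n+1} = (1 + 6/11z)y_n
  so R(z) = (1 + 6/11z)/(1 − 5/11z).

Boundary: |R(x)|=1, x<0.
x=-1.21: |R|=0.2194
R=−1: 1+6/11x = −1+5/11x ⇒ -1/11x=2 ⇒ x=2/(-1/11)=-22.0000
Confirm numerically:
  x=-20.006: |R|=0.98204 <1
  x=-17.540: |R|=0.95481 <1
  x=-15.130: |R|=0.92072 <1
  x=-14.225: |R|=0.90533 <1
  x=-22.376: |R|=1.00306 >1
  x=-22.124: |R|=1.00102 >1
  x=-22.058: |R|=1.00048 >1
Interval (-22.0000, 0).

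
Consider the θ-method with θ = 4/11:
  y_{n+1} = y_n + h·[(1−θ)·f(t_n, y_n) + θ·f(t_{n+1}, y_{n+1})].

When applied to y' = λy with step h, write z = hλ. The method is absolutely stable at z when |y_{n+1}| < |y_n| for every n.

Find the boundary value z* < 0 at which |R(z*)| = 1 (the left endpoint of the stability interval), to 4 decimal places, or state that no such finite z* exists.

left endpoint -7.3333.

On y'=λy, z=hλ:
  y_{n+1} = y_n + z·[7/11·y_n + 4/11·y_{n+1}] ⇒ (1 − 4/11z)y_{n+1} = (1 + 7/11z)y_n
  so R(z) = (1 + 7/11z)/(1 − 4/11z).

Need |R(x)|<1, x<0.
x=-1.59: |R|=0.0075
R=−1: 1+7/11x = −1+4/11x ⇒ -3/11x=2 ⇒ x=2/(-3/11)=-7.3333
Confirm numerically:
  x=-6.540: |R|=0.93595 <1
  x=-6.451: |R|=0.92808 <1
  x=-5.916: |R|=0.87734 <1
  x=-3.502: |R|=0.54039 <1
  x=-7.751: |R|=1.02983 >1
  x=-7.497: |R|=1.01198 >1
Interval (-7.3333, 0).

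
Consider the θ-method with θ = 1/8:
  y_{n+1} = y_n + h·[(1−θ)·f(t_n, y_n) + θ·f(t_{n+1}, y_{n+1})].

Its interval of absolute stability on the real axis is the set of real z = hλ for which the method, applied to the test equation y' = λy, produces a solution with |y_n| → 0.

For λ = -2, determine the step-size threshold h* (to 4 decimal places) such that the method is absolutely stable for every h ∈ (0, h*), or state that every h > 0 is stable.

Set f=λy, z=hλ:
  y_{n+1} = y_n + z·[7/8·y_n + 1/8·y_{n+1}] ⇒ (1 − 1/8z)y_{n+1} = (1 + 7/8z)y_n
  ⇒ R(z) = (1 + 7/8z)/(1 − 1/8z).

Find x<0 with |R(x)|<1.
x=-1.13: |R|=0.0099
R=−1: 1+7/8x = −1+1/8x ⇒ -3/4x=2 ⇒ x=2/(-3/4)=-2.6667
Confirm numerically:
  x=-2.403: |R|=0.84793 <1
  x=-1.728: |R|=0.42105 <1
  x=-1.089: |R|=0.04148 <1
  x=-3.035: |R|=1.20027 >1
  x=-2.915: |R|=1.13651 >1
Interval (-2.6667, 0).

(-2.6667,0); λ=-2 ⇒ h* = (8/3)/2 = 1.3333.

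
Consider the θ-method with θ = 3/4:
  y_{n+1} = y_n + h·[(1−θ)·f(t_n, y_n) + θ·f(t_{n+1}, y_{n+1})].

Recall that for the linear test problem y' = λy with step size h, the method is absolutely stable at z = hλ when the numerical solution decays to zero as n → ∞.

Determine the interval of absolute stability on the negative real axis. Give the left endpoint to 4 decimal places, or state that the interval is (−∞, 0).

unbounded; (−∞, 0).

With y'=λy (z=hλ):
  y_{n+1} = y_n + z·[1/4·y_n + 3/4·y_{n+1}] ⇒ (1 − 3/4z)y_{n+1} = (1 + 1/4z)y_n
  so R(z) = (1 + 1/4z)/(1 − 3/4z).

Need |R(x)|<1, x<0.
x=-0.37: |R|=0.7104
x=-2: |R|=0.2000
x=-10: |R|=0.1765
x=-100: |R|=0.3158
θ=3/4≥1/2 ⇒ |1+1/4x|<|1−3/4x| ∀x<0 ⇒ stable on all of ℝ⁻.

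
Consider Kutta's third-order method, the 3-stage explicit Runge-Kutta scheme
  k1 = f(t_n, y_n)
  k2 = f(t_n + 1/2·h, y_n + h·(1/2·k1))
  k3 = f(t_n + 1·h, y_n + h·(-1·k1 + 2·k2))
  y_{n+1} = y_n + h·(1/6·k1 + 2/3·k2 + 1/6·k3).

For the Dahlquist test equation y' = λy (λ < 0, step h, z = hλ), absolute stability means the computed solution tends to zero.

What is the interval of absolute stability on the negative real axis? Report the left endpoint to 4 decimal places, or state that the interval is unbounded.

Set f=λy, z=hλ:
  order 3, 3-stage ⇒ R(z)=1+z+z^2/2+z^3/6
  (e.g. R(-1.04)=0.31332, |R|=0.31332)

Boundary: |R(x)|=1, x<0.
x=-1.04: |R|=0.3133
|R(-2.64)|=1.2218 |R(-2.15)|=0.4951 |R(-1.42)|=0.1110
Bisect:
  x_lo=-3.3934 |R|=3.1484  x_hi=-0.2071 |R|=0.8129
  mid=-1.80025 |R|=0.15221 →hi
  mid=-2.59683 |R|=1.14369 →lo
  mid=-2.19854 |R|=0.55288 →hi
  mid=-2.39768 |R|=0.82057 →hi
  mid=-2.49725 |R|=0.97471 →hi
  mid=-2.54704 |R|=1.05728 →lo
  mid=-2.52215 |R|=1.01552 →lo
  mid=-2.50970 |R|=0.99500 →hi
  ...
  [-2.51281,-2.51262] ⇒ x*=-2.5127
Stable set (-2.5127, 0).

(-2.5127, 0).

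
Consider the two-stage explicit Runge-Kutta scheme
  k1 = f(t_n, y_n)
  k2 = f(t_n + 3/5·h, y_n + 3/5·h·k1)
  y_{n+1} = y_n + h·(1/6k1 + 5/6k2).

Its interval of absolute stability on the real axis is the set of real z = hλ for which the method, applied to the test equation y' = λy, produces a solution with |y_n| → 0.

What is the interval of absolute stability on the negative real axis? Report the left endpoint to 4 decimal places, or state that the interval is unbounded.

z∈(-2.0000,0).

Test eqn y'=λy, z=hλ:
  k1=λy_n ⇒ h·k1=z·y_n;  k2=λ(1+3/5z)y_n ⇒ h·k2=z(1+3/5z)y_n
  y_{n+1}/y_n = 1 + 1/6z + 5/6z(1+3/5z) = 1 + z + 1/2z²
  ⇒ R(z) = 1 + z + 1/2z².

Solve |R(x)|<1 on ℝ⁻.
x=-0.86: |R|=0.5098
R=1: x+1/2x²=0 ⇒ x=−2=-2.0000; min R=1−1/(4·1/2)=0.5000>−1
Confirm numerically:
  x=-1.953: |R|=0.95410 <1
  x=-1.830: |R|=0.84445 <1
  x=-1.674: |R|=0.72714 <1
  x=-2.305: |R|=1.35151 >1
  x=-2.152: |R|=1.16355 >1
  x=-2.037: |R|=1.03768 >1
Stable set (-2.0000, 0).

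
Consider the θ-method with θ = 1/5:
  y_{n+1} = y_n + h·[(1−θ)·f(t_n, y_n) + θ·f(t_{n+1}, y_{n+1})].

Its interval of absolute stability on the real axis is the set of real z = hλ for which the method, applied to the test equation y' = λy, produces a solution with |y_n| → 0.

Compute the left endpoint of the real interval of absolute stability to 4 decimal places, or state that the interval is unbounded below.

z* = -3.3333.

With y'=λy (z=hλ):
  y_{n+1} = y_n + z·[4/5·y_n + 1/5·y_{n+1}] ⇒ (1 − 1/5z)y_{n+1} = (1 + 4/5z)y_n
  R(z) = (1 + 4/5z)/(1 − 1/5z).

Solve |R(x)|<1 on ℝ⁻.
x=-1.62: |R|=0.2236
R=−1: 1+4/5x = −1+1/5x ⇒ -3/5x=2 ⇒ x=2/(-3/5)=-3.3333
Confirm numerically:
  x=-3.254: |R|=0.97117 <1
  x=-2.673: |R|=0.74182 <1
  x=-2.234: |R|=0.54410 <1
  x=-2.160: |R|=0.50838 <1
  x=-3.828: |R|=1.16810 >1
  x=-3.471: |R|=1.04875 >1
  x=-3.401: |R|=1.02416 >1
Stable set (-3.3333, 0).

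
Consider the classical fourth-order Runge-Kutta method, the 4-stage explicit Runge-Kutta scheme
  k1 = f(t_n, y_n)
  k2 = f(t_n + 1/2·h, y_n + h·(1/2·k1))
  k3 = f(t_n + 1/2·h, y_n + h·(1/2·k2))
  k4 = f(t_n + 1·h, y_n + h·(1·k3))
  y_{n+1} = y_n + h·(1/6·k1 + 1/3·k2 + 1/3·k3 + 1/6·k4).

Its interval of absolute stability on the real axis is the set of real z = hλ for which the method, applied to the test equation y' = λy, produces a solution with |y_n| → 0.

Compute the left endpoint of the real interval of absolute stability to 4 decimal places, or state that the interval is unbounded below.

left endpoint -2.7853.

Test eqn y'=λy, z=hλ:
  order 4, 4-stage ⇒ R(z)=1+z+z^2/2+z^3/6+z^4/24
  (e.g. R(-0.35)=0.70473, |R|=0.70473)

Boundary: |R(x)|=1, x<0.
x=-0.35: |R|=0.7047
|R(-2.64)|=0.8021 |R(-2.2)|=0.4214 |R(-1.2)|=0.3184
Bisect:
  x_lo=-3.5238 |R|=2.8165  x_hi=-0.1381 |R|=0.8710
  mid=-1.83093 |R|=0.29050 →hi
  mid=-2.67735 |R|=0.84908 →hi
  mid=-3.10056 |R|=1.58909 →lo
  mid=-2.88895 |R|=1.16787 →lo
  mid=-2.78315 |R|=0.99677 →hi
  mid=-2.83605 |R|=1.07926 →lo
  mid=-2.80960 |R|=1.03727 →lo
  mid=-2.79637 |R|=1.01684 →lo
  mid=-2.78976 |R|=1.00676 →lo
  mid=-2.78646 |R|=1.00175 →lo
  ...
  [-2.78542,-2.78522] ⇒ x*=-2.7853
So |R|<1 on (-2.7853, 0).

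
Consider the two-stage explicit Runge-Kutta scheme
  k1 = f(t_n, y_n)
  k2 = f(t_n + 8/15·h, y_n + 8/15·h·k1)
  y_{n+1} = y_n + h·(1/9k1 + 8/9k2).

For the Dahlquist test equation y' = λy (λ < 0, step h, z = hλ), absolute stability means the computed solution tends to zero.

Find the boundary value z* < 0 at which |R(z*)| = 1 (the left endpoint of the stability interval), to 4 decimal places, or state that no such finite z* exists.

Set f=λy, z=hλ:
  k1=λy_n ⇒ h·k1=z·y_n;  k2=λ(1+8/15z)y_n ⇒ h·k2=z(1+8/15z)y_n
  y_{n+1}/y_n = 1 + 1/9z + 8/9z(1+8/15z) = 1 + z + 64/135z²
  R(z) = 1 + z + 64/135z².

Solve |R(x)|<1 on ℝ⁻.
x=-0.7: |R|=0.5323
R=1: x+64/135x²=0 ⇒ x=−135/64=-2.1094; min R=1−1/(4·64/135)=0.4727>−1
Confirm numerically:
  x=-1.779: |R|=0.72137 <1
  x=-1.731: |R|=0.68950 <1
  x=-1.490: |R|=0.56249 <1
  x=-1.141: |R|=0.47619 <1
  x=-2.705: |R|=1.76381 >1
  x=-2.624: |R|=1.64018 >1
  x=-2.530: |R|=1.50450 >1
So |R|<1 on (-2.1094, 0).

left endpoint -2.1094.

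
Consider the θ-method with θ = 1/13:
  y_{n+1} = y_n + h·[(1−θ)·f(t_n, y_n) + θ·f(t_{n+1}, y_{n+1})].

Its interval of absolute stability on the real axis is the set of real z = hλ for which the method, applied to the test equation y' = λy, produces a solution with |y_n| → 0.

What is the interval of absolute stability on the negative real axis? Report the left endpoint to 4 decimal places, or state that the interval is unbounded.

(-2.3636, 0).

Test eqn y'=λy, z=hλ:
  y_{n+1} = y_n + z·[12/13·y_n + 1/13·y_{n+1}] ⇒ (1 − 1/13z)y_{n+1} = (1 + 12/13z)y_n
  R(z) = (1 + 12/13z)/(1 − 1/13z).

Find x<0 with |R(x)|<1.
x=-1.09: |R|=0.0057
R=−1: 1+12/13x = −1+1/13x ⇒ -11/13x=2 ⇒ x=2/(-11/13)=-2.3636
Confirm numerically:
  x=-2.011: |R|=0.74159 <1
  x=-1.888: |R|=0.64858 <1
  x=-1.602: |R|=0.42624 <1
  x=-2.869: |R|=1.35031 >1
  x=-2.511: |R|=1.10451 >1
Interval (-2.3636, 0).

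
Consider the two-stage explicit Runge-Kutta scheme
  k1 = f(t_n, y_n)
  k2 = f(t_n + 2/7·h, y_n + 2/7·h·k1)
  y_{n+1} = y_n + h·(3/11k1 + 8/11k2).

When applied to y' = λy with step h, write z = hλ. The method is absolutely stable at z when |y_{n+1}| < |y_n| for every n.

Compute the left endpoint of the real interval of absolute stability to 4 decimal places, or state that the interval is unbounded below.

z* = -4.8125.

Test eqn y'=λy, z=hλ:
  k1=λy_n ⇒ h·k1=z·y_n;  k2=λ(1+2/7z)y_n ⇒ h·k2=z(1+2/7z)y_n
  y_{n+1}/y_n = 1 + 3/11z + 8/11z(1+2/7z) = 1 + z + 16/77z²
  so R(z) = 1 + z + 16/77z².

Boundary: |R(x)|=1, x<0.
x=-0.57: |R|=0.4975
R=1: x+16/77x²=0 ⇒ x=−77/16=-4.8125; min R=1−1/(4·16/77)=-0.2031>−1
Confirm numerically:
  x=-3.052: |R|=0.11648 <1
  x=-2.726: |R|=0.18188 <1
  x=-2.468: |R|=0.20233 <1
  x=-2.247: |R|=0.19786 <1
  x=-5.395: |R|=1.65301 >1
  x=-5.301: |R|=1.53809 >1
  x=-5.161: |R|=1.37374 >1
Stable set (-4.8125, 0).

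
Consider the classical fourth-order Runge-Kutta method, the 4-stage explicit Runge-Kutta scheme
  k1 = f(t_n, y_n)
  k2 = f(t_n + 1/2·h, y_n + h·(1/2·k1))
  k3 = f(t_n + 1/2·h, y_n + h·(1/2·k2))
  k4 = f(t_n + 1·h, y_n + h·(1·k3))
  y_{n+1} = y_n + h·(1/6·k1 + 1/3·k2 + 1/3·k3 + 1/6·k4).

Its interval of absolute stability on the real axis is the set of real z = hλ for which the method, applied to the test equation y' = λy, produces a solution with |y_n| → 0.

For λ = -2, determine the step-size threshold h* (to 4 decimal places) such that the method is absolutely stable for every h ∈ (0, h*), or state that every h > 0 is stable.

(-2.7853,0); λ=-2 ⇒ h* = 1.3926.

Set f=λy, z=hλ:
  order 4, 4-stage ⇒ R(z)=1+z+z^2/2+z^3/6+z^4/24
  (e.g. R(-1.42)=0.28040, |R|=0.28040)

Find x<0 with |R(x)|<1.
x=-1.42: |R|=0.2804
|R(-1.94)|=0.3151 |R(-1.84)|=0.2921 |R(-1.83)|=0.2903
Bisect:
  x_lo=-3.4984 |R|=2.7260  x_hi=-0.2542 |R|=0.7755
  mid=-1.87630 |R|=0.29945 →hi
  mid=-2.68734 |R|=0.86208 →hi
  mid=-3.09285 |R|=1.57175 →lo
  mid=-2.89009 |R|=1.16985 →lo
  mid=-2.78872 |R|=1.00517 →lo
  mid=-2.73803 |R|=0.93104 →hi
  mid=-2.76337 |R|=0.96745 →hi
  mid=-2.77604 |R|=0.98614 →hi
  ...
  [-2.78535,-2.78515] ⇒ x*=-2.7853
So |R|<1 on (-2.7853, 0).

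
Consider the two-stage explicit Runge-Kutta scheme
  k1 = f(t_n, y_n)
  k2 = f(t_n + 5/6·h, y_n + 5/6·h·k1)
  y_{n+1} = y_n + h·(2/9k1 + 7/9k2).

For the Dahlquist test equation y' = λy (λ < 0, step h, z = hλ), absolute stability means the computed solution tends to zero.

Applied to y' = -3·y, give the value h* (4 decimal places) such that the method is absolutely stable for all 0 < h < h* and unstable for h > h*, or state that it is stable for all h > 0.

Set f=λy, z=hλ:
  k1=λy_n ⇒ h·k1=z·y_n;  k2=λ(1+5/6z)y_n ⇒ h·k2=z(1+5/6z)y_n
  y_{n+1}/y_n = 1 + 2/9z + 7/9z(1+5/6z) = 1 + z + 35/54z²
  R(z) = 1 + z + 35/54z².

Find x<0 with |R(x)|<1.
x=-1.22: |R|=0.7447
R=1: x+35/54x²=0 ⇒ x=−54/35=-1.5429; min R=1−1/(4·35/54)=0.6143>−1
Confirm numerically:
  x=-1.473: |R|=0.93331 <1
  x=-1.278: |R|=0.78061 <1
  x=-1.211: |R|=0.73952 <1
  x=-0.800: |R|=0.61481 <1
  x=-2.016: |R|=1.61824 >1
  x=-1.759: |R|=1.24642 >1
Interval (-1.5429, 0).

(-1.5429,0); λ=-3 ⇒ h* = (54/35)/3 = 0.5143.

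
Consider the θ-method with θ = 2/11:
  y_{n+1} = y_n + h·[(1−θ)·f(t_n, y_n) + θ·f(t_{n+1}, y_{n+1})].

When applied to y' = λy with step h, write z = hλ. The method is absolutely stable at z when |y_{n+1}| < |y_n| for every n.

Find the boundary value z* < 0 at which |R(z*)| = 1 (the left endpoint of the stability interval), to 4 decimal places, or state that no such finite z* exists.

Test eqn y'=λy, z=hλ:
  y_{n+1} = y_n + z·[9/11·y_n + 2/11·y_{n+1}] ⇒ (1 − 2/11z)y_{n+1} = (1 + 9/11z)y_n
  so R(z) = (1 + 9/11z)/(1 − 2/11z).

Boundary: |R(x)|=1, x<0.
x=-0.94: |R|=0.1972
R=−1: 1+9/11x = −1+2/11x ⇒ -7/11x=2 ⇒ x=2/(-7/11)=-3.1429
Confirm numerically:
  x=-2.610: |R|=0.77004 <1
  x=-1.951: |R|=0.44014 <1
  x=-1.839: |R|=0.37819 <1
  x=-1.361: |R|=0.09102 <1
  x=-3.528: |R|=1.14931 >1
  x=-3.419: |R|=1.10836 >1
  x=-3.201: |R|=1.02339 >1
So |R|<1 on (-3.1429, 0).

left endpoint -3.1429.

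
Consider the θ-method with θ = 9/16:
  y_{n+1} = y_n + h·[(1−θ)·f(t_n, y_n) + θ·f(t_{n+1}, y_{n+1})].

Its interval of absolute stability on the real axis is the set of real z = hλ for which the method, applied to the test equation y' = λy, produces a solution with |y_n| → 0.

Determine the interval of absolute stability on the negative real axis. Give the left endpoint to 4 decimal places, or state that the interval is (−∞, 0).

Set f=λy, z=hλ:
  y_{n+1} = y_n + z·[7/16·y_n + 9/16·y_{n+1}] ⇒ (1 − 9/16z)y_{n+1} = (1 + 7/16z)y_n
  Hence R(z) = (1 + 7/16z)/(1 − 9/16z).

Find x<0 with |R(x)|<1.
x=-1.57: |R|=0.1663
x=-2: |R|=0.0588
x=-10: |R|=0.5094
x=-100: |R|=0.7467
θ=9/16≥1/2 ⇒ |1+7/16x|<|1−9/16x| ∀x<0 ⇒ interval (−∞,0).

interval (−∞, 0).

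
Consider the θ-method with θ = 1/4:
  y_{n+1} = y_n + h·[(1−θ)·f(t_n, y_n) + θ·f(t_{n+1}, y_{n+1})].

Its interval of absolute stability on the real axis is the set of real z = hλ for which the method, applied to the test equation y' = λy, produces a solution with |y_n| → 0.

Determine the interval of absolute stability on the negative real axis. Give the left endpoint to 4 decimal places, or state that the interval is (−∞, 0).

On y'=λy, z=hλ:
  y_{n+1} = y_n + z·[3/4·y_n + 1/4·y_{n+1}] ⇒ (1 − 1/4z)y_{n+1} = (1 + 3/4z)y_n
  so R(z) = (1 + 3/4z)/(1 − 1/4z).

Solve |R(x)|<1 on ℝ⁻.
x=-1.73: |R|=0.2077
R=−1: 1+3/4x = −1+1/4x ⇒ -1/2x=2 ⇒ x=2/(-1/2)=-4.0000
Confirm numerically:
  x=-3.704: |R|=0.92316 <1
  x=-3.683: |R|=0.91748 <1
  x=-3.654: |R|=0.90959 <1
  x=-2.046: |R|=0.35362 <1
  x=-4.436: |R|=1.10337 >1
  x=-4.082: |R|=1.02029 >1
So |R|<1 on (-4.0000, 0).

z∈(-4.0000,0).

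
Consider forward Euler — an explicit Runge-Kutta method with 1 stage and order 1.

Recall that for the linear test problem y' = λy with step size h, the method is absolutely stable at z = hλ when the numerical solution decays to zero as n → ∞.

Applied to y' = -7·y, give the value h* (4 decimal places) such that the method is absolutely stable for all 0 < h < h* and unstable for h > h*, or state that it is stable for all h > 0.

(-2.0000,0); λ=-7 ⇒ h* = 0.2857.

Test eqn y'=λy, z=hλ:
  order 1, 1-stage ⇒ R(z)=1+z
  (e.g. R(-1.37)=-0.37000, |R|=0.37000)

Solve |R(x)|<1 on ℝ⁻.
x=-1.37: |R|=0.3700
|R(-2.08)|=1.0800 |R(-1.85)|=0.8500 |R(-1.25)|=0.2500
Bisect:
  x_lo=-2.7244 |R|=1.7244  x_hi=-0.1866 |R|=0.8134
  mid=-1.45548 |R|=0.45548 →hi
  mid=-2.08995 |R|=1.08995 →lo
  mid=-1.77272 |R|=0.77272 →hi
  mid=-1.93133 |R|=0.93133 →hi
  mid=-2.01064 |R|=1.01064 →lo
  mid=-1.97099 |R|=0.97099 →hi
  mid=-1.99082 |R|=0.99082 →hi
  mid=-2.00073 |R|=1.00073 →lo
  ...
  [-2.00011,-1.99996] ⇒ x*=-2.0000
Interval (-2.0000, 0).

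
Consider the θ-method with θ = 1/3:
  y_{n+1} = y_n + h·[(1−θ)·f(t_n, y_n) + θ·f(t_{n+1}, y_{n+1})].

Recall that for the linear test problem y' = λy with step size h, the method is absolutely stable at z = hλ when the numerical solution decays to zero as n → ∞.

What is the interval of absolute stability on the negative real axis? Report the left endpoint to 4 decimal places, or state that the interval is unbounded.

Set f=λy, z=hλ:
  y_{n+1} = y_n + z·[2/3·y_n + 1/3·y_{n+1}] ⇒ (1 − 1/3z)y_{n+1} = (1 + 2/3z)y_n
  R(z) = (1 + 2/3z)/(1 − 1/3z).

Need |R(x)|<1, x<0.
x=-0.85: |R|=0.3377
R=−1: 1+2/3x = −1+1/3x ⇒ -1/3x=2 ⇒ x=2/(-1/3)=-6.0000
Confirm numerically:
  x=-5.629: |R|=0.95701 <1
  x=-4.702: |R|=0.83147 <1
  x=-3.066: |R|=0.51632 <1
  x=-2.586: |R|=0.38883 <1
  x=-6.556: |R|=1.05818 >1
  x=-6.397: |R|=1.04225 >1
  x=-6.166: |R|=1.01811 >1
So |R|<1 on (-6.0000, 0).

(-6.0000, 0).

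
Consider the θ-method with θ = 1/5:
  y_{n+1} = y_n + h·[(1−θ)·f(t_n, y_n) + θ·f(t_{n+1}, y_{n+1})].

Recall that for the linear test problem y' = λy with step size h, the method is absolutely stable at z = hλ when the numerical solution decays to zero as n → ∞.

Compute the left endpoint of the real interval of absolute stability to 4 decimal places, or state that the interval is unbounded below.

Test eqn y'=λy, z=hλ:
  y_{n+1} = y_n + z·[4/5·y_n + 1/5·y_{n+1}] ⇒ (1 − 1/5z)y_{n+1} = (1 + 4/5z)y_n
  Hence R(z) = (1 + 4/5z)/(1 − 1/5z).

Solve |R(x)|<1 on ℝ⁻.
x=-0.91: |R|=0.2301
R=−1: 1+4/5x = −1+1/5x ⇒ -3/5x=2 ⇒ x=2/(-3/5)=-3.3333
Confirm numerically:
  x=-3.145: |R|=0.93063 <1
  x=-2.876: |R|=0.82580 <1
  x=-2.557: |R|=0.69181 <1
  x=-1.382: |R|=0.08273 <1
  x=-3.558: |R|=1.07876 >1
  x=-3.483: |R|=1.05293 >1
Interval (-3.3333, 0).

left endpoint -3.3333.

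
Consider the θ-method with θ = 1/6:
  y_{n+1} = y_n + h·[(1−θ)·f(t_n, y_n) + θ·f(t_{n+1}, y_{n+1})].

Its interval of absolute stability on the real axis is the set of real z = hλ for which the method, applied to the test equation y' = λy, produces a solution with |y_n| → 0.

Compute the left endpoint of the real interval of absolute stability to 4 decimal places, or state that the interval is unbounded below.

Set f=λy, z=hλ:
  y_{n+1} = y_n + z·[5/6·y_n + 1/6·y_{n+1}] ⇒ (1 − 1/6z)y_{n+1} = (1 + 5/6z)y_n
  so R(z) = (1 + 5/6z)/(1 − 1/6z).

Find x<0 with |R(x)|<1.
x=-0.97: |R|=0.1650
R=−1: 1+5/6x = −1+1/6x ⇒ -2/3x=2 ⇒ x=2/(-2/3)=-3.0000
Confirm numerically:
  x=-2.947: |R|=0.97630 <1
  x=-2.723: |R|=0.87298 <1
  x=-2.437: |R|=0.73308 <1
  x=-1.723: |R|=0.33860 <1
  x=-3.535: |R|=1.22444 >1
  x=-3.468: |R|=1.19772 >1
Interval (-3.0000, 0).

left endpoint -3.0000.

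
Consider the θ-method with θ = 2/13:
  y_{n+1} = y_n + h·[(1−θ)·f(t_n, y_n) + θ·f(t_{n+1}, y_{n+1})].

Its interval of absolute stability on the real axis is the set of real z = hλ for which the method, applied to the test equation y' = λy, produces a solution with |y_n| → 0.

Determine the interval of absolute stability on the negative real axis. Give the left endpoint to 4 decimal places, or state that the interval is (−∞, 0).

On y'=λy, z=hλ:
  y_{n+1} = y_n + z·[11/13·y_n + 2/13·y_{n+1}] ⇒ (1 − 2/13z)y_{n+1} = (1 + 11/13z)y_n
  Hence R(z) = (1 + 11/13z)/(1 − 2/13z).

Need |R(x)|<1, x<0.
x=-0.5: |R|=0.5357
R=−1: 1+11/13x = −1+2/13x ⇒ -9/13x=2 ⇒ x=2/(-9/13)=-2.8889
Confirm numerically:
  x=-2.731: |R|=0.92303 <1
  x=-2.593: |R|=0.85357 <1
  x=-1.277: |R|=0.06731 <1
  x=-3.145: |R|=1.11949 >1
  x=-3.019: |R|=1.06151 >1
Interval (-2.8889, 0).

z∈(-2.8889,0).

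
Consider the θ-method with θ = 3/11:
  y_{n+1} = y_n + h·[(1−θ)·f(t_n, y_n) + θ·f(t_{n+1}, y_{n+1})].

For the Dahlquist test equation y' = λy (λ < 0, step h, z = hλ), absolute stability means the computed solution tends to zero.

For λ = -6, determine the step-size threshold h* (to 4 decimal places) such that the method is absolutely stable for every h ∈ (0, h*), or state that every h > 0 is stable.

On y'=λy, z=hλ:
  y_{n+1} = y_n + z·[8/11·y_n + 3/11·y_{n+1}] ⇒ (1 − 3/11z)y_{n+1} = (1 + 8/11z)y_n
  ⇒ R(z) = (1 + 8/11z)/(1 − 3/11z).

Solve |R(x)|<1 on ℝ⁻.
x=-0.36: |R|=0.6722
R=−1: 1+8/11x = −1+3/11x ⇒ -5/11x=2 ⇒ x=2/(-5/11)=-4.4000
Confirm numerically:
  x=-3.071: |R|=0.67125 <1
  x=-2.694: |R|=0.55298 <1
  x=-2.480: |R|=0.47939 <1
  x=-4.742: |R|=1.06779 >1
  x=-4.561: |R|=1.03261 >1
So |R|<1 on (-4.4000, 0).

(-4.4000,0); λ=-6 ⇒ h* = (22/5)/6 = 0.7333.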